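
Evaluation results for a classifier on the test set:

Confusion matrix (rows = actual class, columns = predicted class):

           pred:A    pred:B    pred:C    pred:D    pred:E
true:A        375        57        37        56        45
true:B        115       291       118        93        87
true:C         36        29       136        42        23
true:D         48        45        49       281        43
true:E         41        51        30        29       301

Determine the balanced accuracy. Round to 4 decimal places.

0.5703

Balanced accuracy = mean of per-class recall.
  A: recall = 375/570 = 0.65789
  B: recall = 291/704 = 0.41335
  C: recall = 136/266 = 0.51128
  D: recall = 281/466 = 0.60300
  E: recall = 301/452 = 0.66593
Mean = (0.65789 + 0.41335 + 0.51128 + 0.60300 + 0.66593) / 5 = 0.5703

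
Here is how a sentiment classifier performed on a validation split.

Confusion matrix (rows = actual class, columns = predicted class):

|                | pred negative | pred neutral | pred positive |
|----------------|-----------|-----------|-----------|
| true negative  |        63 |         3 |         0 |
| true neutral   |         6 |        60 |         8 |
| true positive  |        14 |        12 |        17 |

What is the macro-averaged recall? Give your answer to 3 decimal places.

0.720

Per-class recall (TP/(TP+FN)):
  negative: TP=63, FN=3+0=3 → 63/66 = 0.9545
  neutral: TP=60, FN=6+8=14 → 60/74 = 0.8108
  positive: TP=17, FN=14+12=26 → 17/43 = 0.3953
Macro-recall = mean = (0.9545 + 0.8108 + 0.3953) / 3 = 0.720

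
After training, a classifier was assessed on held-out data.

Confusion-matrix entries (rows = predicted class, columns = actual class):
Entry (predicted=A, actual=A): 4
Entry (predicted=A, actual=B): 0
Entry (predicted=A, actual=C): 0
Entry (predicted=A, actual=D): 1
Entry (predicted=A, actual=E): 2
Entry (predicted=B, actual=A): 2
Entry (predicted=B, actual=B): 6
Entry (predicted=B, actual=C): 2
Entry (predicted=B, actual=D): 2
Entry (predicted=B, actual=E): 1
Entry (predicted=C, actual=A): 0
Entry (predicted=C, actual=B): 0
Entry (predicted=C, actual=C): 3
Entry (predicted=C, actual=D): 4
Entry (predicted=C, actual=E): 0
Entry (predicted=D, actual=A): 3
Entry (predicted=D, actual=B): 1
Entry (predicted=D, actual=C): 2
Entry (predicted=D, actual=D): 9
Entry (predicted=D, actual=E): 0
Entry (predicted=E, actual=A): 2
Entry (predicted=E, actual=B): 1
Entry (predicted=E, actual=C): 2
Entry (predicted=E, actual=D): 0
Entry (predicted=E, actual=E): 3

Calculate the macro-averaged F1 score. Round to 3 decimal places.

0.480

Per-class F1 score (2·TP/(2·TP+FP+FN)):
  A: TP=4, FP=0+0+1+2=3, FN=2+0+3+2=7 → 8/18 = 0.4444
  B: TP=6, FP=2+2+2+1=7, FN=0+0+1+1=2 → 12/21 = 0.5714
  C: TP=3, FP=0+0+4+0=4, FN=0+2+2+2=6 → 6/16 = 0.3750
  D: TP=9, FP=3+1+2+0=6, FN=1+2+4+0=7 → 18/31 = 0.5806
  E: TP=3, FP=2+1+2+0=5, FN=2+1+0+0=3 → 6/14 = 0.4286
Macro-F1 score = mean = (0.4444 + 0.5714 + 0.3750 + 0.5806 + 0.4286) / 5 = 0.480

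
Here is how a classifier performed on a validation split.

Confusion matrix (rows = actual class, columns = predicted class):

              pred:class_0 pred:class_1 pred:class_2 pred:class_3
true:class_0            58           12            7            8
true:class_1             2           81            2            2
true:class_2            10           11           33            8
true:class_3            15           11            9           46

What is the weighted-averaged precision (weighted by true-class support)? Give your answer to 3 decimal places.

Per-class precision (TP/(TP+FP)):
  class_0: TP=58, FP=2+10+15=27 → 58/85 = 0.6824
  class_1: TP=81, FP=12+11+11=34 → 81/115 = 0.7043
  class_2: TP=33, FP=7+2+9=18 → 33/51 = 0.6471
  class_3: TP=46, FP=8+2+8=18 → 46/64 = 0.7188
Weighted-precision = Σ (supportᵢ/N)·precisionᵢ with N=315: (85/315)·0.6824 + (87/315)·0.7043 + (62/315)·0.6471 + (81/315)·0.7188 = 0.691

0.691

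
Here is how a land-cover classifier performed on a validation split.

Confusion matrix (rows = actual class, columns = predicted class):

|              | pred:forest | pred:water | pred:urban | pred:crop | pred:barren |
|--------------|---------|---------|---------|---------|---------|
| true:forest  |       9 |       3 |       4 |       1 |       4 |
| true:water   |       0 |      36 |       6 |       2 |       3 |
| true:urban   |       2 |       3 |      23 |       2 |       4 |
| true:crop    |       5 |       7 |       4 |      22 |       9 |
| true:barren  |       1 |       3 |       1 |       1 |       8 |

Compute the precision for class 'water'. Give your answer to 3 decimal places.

0.692

precision = TP/(TP+FP).
water: TP=36, FP=3+3+7+3=16 → 36/52 = 0.6923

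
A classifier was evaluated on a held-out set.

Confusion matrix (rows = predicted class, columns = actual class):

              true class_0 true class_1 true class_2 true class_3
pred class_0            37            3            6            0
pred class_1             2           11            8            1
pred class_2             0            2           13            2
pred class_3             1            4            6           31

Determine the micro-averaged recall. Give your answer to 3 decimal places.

Micro-averaging pools counts across classes: ΣTP=92, ΣFP=35, ΣFN=35.
Micro-recall = TP/(TP+FN) on pooled counts = 0.724 (equals overall accuracy in single-label multiclass).

0.724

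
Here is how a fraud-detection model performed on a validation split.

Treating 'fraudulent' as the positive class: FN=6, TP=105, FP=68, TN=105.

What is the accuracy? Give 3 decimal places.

Accuracy = (TP+TN)/N = (105+105)/284 = 0.739

0.739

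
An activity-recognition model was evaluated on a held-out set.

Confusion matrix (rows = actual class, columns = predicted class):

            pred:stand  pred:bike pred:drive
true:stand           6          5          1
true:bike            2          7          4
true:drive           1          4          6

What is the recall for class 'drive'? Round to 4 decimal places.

Take TP from the diagonal, FP from the rest of the 'drive' prediction marginal, FN from the rest of the 'drive' actual marginal.
recall = TP/(TP+FN).
drive: TP=6, FN=1+4=5 → 6/11 = 0.54545

0.5455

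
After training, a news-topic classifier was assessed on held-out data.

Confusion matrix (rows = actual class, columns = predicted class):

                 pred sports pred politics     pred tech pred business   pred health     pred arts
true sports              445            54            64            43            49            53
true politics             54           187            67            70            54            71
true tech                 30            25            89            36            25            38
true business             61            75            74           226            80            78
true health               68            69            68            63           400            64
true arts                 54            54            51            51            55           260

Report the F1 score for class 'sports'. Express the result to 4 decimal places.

Take TP from the diagonal, FP from the rest of the 'sports' prediction marginal, FN from the rest of the 'sports' actual marginal.
F1 score = 2·TP/(2·TP+FP+FN).
sports: TP=445, FP=54+30+61+68+54=267, FN=54+64+43+49+53=263 → 890/1420 = 0.62676

0.6268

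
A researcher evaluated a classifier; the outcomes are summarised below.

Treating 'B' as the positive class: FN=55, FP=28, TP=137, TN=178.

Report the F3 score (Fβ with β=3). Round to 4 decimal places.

0.7237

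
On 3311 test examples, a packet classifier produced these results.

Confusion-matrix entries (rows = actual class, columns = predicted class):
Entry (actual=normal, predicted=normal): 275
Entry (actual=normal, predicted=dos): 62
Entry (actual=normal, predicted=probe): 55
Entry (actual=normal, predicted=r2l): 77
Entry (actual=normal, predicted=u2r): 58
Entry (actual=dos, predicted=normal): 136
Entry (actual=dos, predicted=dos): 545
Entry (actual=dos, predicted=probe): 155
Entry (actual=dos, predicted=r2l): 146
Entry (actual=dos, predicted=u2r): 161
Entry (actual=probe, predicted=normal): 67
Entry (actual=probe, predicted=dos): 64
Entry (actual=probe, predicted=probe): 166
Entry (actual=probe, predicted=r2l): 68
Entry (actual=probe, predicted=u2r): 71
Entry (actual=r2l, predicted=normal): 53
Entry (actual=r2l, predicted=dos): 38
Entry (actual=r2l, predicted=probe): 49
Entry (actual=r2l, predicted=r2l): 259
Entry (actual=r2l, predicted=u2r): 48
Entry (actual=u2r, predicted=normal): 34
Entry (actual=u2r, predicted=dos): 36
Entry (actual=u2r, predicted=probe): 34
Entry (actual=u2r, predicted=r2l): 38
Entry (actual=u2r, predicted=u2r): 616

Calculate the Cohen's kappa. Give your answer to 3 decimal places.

0.444

Observed agreement pₒ = trace/N = 1861/3311 = 0.5621
Expected agreement pₑ = Σ (rowᵢ·colᵢ)/N² = (527·565 + 1143·745 + 436·459 + 447·588 + 758·954)/3311² = 0.2130
κ = (pₒ − pₑ)/(1 − pₑ) = (0.5621 − 0.2130)/(1 − 0.2130) = 0.444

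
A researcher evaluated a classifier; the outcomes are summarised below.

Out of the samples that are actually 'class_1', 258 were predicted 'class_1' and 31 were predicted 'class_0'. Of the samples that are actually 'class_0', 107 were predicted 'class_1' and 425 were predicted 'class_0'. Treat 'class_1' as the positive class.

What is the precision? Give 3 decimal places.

0.707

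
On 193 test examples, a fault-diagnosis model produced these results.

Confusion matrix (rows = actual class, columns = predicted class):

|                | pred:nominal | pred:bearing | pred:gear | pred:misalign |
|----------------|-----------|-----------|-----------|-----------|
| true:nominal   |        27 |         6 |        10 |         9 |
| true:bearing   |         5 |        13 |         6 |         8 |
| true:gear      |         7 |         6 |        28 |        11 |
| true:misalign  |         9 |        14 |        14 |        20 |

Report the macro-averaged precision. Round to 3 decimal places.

0.449

Per-class precision (TP/(TP+FP)):
  nominal: TP=27, FP=5+7+9=21 → 27/48 = 0.5625
  bearing: TP=13, FP=6+6+14=26 → 13/39 = 0.3333
  gear: TP=28, FP=10+6+14=30 → 28/58 = 0.4828
  misalign: TP=20, FP=9+8+11=28 → 20/48 = 0.4167
Macro-precision = mean = (0.5625 + 0.3333 + 0.4828 + 0.4167) / 4 = 0.449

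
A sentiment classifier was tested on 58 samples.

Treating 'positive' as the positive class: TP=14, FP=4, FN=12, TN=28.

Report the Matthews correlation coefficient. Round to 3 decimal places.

MCC = (TP·TN − FP·FN) / √((TP+FP)(TP+FN)(TN+FP)(TN+FN))
Numerator = 14·28 − 4·12 = 344
Denominator = √(18·26·32·40) = √599040 = 773.9767
MCC = 344 / 773.9767 = 0.444

0.444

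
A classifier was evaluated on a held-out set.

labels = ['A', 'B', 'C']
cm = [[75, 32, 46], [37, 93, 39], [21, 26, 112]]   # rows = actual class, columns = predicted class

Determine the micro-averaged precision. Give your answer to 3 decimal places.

0.582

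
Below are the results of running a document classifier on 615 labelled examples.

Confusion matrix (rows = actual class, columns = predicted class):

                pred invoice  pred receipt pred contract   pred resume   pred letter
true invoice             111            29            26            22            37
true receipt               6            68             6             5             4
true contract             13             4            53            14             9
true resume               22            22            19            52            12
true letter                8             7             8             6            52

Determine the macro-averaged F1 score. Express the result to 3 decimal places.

Per-class F1 score (2·TP/(2·TP+FP+FN)):
  invoice: TP=111, FP=6+13+22+8=49, FN=29+26+22+37=114 → 222/385 = 0.5766
  receipt: TP=68, FP=29+4+22+7=62, FN=6+6+5+4=21 → 136/219 = 0.6210
  contract: TP=53, FP=26+6+19+8=59, FN=13+4+14+9=40 → 106/205 = 0.5171
  resume: TP=52, FP=22+5+14+6=47, FN=22+22+19+12=75 → 104/226 = 0.4602
  letter: TP=52, FP=37+4+9+12=62, FN=8+7+8+6=29 → 104/195 = 0.5333
Macro-F1 score = mean = (0.5766 + 0.6210 + 0.5171 + 0.4602 + 0.5333) / 5 = 0.542

0.542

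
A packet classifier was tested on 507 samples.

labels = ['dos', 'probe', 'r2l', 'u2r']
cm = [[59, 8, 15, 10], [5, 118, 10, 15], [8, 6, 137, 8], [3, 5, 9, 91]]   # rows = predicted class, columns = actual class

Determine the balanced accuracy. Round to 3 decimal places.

0.796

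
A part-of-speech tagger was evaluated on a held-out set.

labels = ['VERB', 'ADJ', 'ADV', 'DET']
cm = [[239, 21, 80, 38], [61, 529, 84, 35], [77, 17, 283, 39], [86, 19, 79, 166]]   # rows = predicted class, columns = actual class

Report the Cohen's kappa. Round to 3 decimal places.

Observed agreement pₒ = trace/N = 1217/1853 = 0.6568
Expected agreement pₑ = Σ (rowᵢ·colᵢ)/N² = (463·378 + 586·709 + 526·416 + 278·350)/1853² = 0.2640
κ = (pₒ − pₑ)/(1 − pₑ) = (0.6568 − 0.2640)/(1 − 0.2640) = 0.534

0.534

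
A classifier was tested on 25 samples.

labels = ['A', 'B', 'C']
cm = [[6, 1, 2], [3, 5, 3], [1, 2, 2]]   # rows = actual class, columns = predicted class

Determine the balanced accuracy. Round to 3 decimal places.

Balanced accuracy = mean of per-class recall.
  A: recall = 6/9 = 0.6667
  B: recall = 5/11 = 0.4545
  C: recall = 2/5 = 0.4000
Mean = (0.6667 + 0.4545 + 0.4000) / 3 = 0.507

0.507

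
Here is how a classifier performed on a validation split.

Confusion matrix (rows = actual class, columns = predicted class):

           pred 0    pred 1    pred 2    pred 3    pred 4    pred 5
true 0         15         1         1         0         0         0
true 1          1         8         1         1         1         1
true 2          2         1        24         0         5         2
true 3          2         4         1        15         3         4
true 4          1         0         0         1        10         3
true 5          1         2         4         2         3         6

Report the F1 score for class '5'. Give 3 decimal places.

0.353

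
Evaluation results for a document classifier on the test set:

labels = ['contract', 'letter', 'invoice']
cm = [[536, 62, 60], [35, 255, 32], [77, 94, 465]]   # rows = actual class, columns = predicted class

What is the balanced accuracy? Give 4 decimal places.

0.7792

Balanced accuracy = mean of per-class recall.
  contract: recall = 536/658 = 0.81459
  letter: recall = 255/322 = 0.79193
  invoice: recall = 465/636 = 0.73113
Mean = (0.81459 + 0.79193 + 0.73113) / 3 = 0.7792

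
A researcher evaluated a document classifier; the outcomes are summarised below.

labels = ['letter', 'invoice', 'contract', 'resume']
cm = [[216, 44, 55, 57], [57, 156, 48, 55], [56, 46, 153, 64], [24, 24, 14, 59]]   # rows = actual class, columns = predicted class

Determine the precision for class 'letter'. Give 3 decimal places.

precision = TP/(TP+FP).
letter: TP=216, FP=57+56+24=137 → 216/353 = 0.6119

0.612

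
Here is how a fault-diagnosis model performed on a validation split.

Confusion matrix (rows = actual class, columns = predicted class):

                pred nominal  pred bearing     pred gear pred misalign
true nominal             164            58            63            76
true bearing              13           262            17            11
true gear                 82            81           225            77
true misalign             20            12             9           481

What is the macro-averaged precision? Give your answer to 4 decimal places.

0.6711

Per-class precision (TP/(TP+FP)):
  nominal: TP=164, FP=13+82+20=115 → 164/279 = 0.58781
  bearing: TP=262, FP=58+81+12=151 → 262/413 = 0.63438
  gear: TP=225, FP=63+17+9=89 → 225/314 = 0.71656
  misalign: TP=481, FP=76+11+77=164 → 481/645 = 0.74574
Macro-precision = mean = (0.58781 + 0.63438 + 0.71656 + 0.74574) / 4 = 0.6711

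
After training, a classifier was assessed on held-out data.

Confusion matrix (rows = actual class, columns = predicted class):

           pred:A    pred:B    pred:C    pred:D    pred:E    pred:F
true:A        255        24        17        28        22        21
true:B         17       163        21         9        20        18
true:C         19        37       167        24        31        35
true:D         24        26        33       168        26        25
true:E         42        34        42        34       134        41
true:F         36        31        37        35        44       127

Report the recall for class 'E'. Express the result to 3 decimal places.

0.410

Take TP from the diagonal, FP from the rest of the 'E' prediction marginal, FN from the rest of the 'E' actual marginal.
recall = TP/(TP+FN).
E: TP=134, FN=42+34+42+34+41=193 → 134/327 = 0.4098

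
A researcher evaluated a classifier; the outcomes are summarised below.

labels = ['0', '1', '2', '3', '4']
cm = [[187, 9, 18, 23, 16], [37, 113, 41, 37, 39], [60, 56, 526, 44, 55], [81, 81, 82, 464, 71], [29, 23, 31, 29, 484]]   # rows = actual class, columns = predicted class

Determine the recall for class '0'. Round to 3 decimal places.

0.739

One-vs-rest for '0': TP = diagonal; FP = other classes predicted '0'; FN = '0' predicted as other.
recall = TP/(TP+FN).
0: TP=187, FN=9+18+23+16=66 → 187/253 = 0.7391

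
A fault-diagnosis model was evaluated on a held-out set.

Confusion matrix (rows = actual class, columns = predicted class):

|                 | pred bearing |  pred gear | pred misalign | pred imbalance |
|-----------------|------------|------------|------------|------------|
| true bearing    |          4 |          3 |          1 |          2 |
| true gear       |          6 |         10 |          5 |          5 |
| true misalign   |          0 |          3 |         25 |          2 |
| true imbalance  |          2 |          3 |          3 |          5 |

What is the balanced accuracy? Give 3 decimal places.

Balanced accuracy = mean of per-class recall.
  bearing: recall = 4/10 = 0.4000
  gear: recall = 10/26 = 0.3846
  misalign: recall = 25/30 = 0.8333
  imbalance: recall = 5/13 = 0.3846
Mean = (0.4000 + 0.3846 + 0.8333 + 0.3846) / 4 = 0.501

0.501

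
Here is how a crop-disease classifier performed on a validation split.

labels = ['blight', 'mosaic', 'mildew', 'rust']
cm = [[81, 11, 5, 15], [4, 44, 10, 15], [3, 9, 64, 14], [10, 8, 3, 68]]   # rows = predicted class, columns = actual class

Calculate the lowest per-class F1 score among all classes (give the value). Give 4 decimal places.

Per-class F1 score (2·TP/(2·TP+FP+FN)):
  blight: TP=81, FP=11+5+15=31, FN=4+3+10=17 → 162/210 = 0.77143
  mosaic: TP=44, FP=4+10+15=29, FN=11+9+8=28 → 88/145 = 0.60690
  mildew: TP=64, FP=3+9+14=26, FN=5+10+3=18 → 128/172 = 0.74419
  rust: TP=68, FP=10+8+3=21, FN=15+15+14=44 → 136/201 = 0.67662
Lowest is class 'mosaic' with F1 score = 0.6069.

0.6069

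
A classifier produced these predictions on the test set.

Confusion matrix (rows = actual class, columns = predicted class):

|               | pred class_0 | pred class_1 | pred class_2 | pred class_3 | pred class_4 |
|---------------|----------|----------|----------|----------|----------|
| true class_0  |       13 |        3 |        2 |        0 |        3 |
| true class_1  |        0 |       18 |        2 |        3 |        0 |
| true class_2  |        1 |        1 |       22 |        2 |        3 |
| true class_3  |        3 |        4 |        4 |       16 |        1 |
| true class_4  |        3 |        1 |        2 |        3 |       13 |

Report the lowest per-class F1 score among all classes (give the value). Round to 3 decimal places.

Per-class F1 score (2·TP/(2·TP+FP+FN)):
  class_0: TP=13, FP=0+1+3+3=7, FN=3+2+0+3=8 → 26/41 = 0.6341
  class_1: TP=18, FP=3+1+4+1=9, FN=0+2+3+0=5 → 36/50 = 0.7200
  class_2: TP=22, FP=2+2+4+2=10, FN=1+1+2+3=7 → 44/61 = 0.7213
  class_3: TP=16, FP=0+3+2+3=8, FN=3+4+4+1=12 → 32/52 = 0.6154
  class_4: TP=13, FP=3+0+3+1=7, FN=3+1+2+3=9 → 26/42 = 0.6190
Lowest is class 'class_3' with F1 score = 0.615.

0.615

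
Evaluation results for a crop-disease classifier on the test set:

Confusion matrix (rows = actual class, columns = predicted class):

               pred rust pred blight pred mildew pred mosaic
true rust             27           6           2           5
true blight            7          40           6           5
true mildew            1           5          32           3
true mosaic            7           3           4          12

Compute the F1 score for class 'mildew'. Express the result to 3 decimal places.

0.753

Take TP from the diagonal, FP from the rest of the 'mildew' prediction marginal, FN from the rest of the 'mildew' actual marginal.
F1 score = 2·TP/(2·TP+FP+FN).
mildew: TP=32, FP=2+6+4=12, FN=1+5+3=9 → 64/85 = 0.7529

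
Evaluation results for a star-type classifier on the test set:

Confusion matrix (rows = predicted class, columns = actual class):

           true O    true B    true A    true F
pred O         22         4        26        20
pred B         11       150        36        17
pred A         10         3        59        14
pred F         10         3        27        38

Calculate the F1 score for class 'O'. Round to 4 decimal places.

0.3520

Take TP from the diagonal, FP from the rest of the 'O' prediction marginal, FN from the rest of the 'O' actual marginal.
F1 score = 2·TP/(2·TP+FP+FN).
O: TP=22, FP=4+26+20=50, FN=11+10+10=31 → 44/125 = 0.35200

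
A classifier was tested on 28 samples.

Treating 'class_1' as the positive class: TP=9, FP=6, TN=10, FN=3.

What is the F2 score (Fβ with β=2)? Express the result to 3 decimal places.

Fβ = (1+β²)·TP / ((1+β²)·TP + β²·FN + FP), with β²=4
= 5·9 / (5·9 + 4·3 + 6) = 0.714

0.714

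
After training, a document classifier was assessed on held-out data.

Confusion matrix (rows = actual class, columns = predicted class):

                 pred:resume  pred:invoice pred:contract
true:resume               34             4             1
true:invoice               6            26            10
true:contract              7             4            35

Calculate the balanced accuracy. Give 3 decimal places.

Balanced accuracy = mean of per-class recall.
  resume: recall = 34/39 = 0.8718
  invoice: recall = 26/42 = 0.6190
  contract: recall = 35/46 = 0.7609
Mean = (0.8718 + 0.6190 + 0.7609) / 3 = 0.751

0.751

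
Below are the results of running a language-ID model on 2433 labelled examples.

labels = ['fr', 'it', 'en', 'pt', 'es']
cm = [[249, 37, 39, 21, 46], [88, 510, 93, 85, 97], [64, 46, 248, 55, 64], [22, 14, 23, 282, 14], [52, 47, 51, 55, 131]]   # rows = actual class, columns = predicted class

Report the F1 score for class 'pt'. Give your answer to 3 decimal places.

Treat 'pt' as positive and all other classes as negative.
F1 score = 2·TP/(2·TP+FP+FN).
pt: TP=282, FP=21+85+55+55=216, FN=22+14+23+14=73 → 564/853 = 0.6612

0.661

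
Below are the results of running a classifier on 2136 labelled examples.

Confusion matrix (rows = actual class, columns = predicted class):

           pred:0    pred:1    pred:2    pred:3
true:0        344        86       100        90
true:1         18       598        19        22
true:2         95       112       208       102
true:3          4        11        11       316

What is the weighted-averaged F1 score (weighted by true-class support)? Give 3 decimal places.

0.670

Per-class F1 score (2·TP/(2·TP+FP+FN)):
  0: TP=344, FP=18+95+4=117, FN=86+100+90=276 → 688/1081 = 0.6364
  1: TP=598, FP=86+112+11=209, FN=18+19+22=59 → 1196/1464 = 0.8169
  2: TP=208, FP=100+19+11=130, FN=95+112+102=309 → 416/855 = 0.4865
  3: TP=316, FP=90+22+102=214, FN=4+11+11=26 → 632/872 = 0.7248
Weighted-F1 score = Σ (supportᵢ/N)·F1 scoreᵢ with N=2136: (620/2136)·0.6364 + (657/2136)·0.8169 + (517/2136)·0.4865 + (342/2136)·0.7248 = 0.670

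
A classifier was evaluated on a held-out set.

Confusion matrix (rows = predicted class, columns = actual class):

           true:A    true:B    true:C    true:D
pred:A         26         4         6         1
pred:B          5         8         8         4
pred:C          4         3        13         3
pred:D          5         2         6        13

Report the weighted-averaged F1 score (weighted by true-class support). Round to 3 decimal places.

Per-class F1 score (2·TP/(2·TP+FP+FN)):
  A: TP=26, FP=4+6+1=11, FN=5+4+5=14 → 52/77 = 0.6753
  B: TP=8, FP=5+8+4=17, FN=4+3+2=9 → 16/42 = 0.3810
  C: TP=13, FP=4+3+3=10, FN=6+8+6=20 → 26/56 = 0.4643
  D: TP=13, FP=5+2+6=13, FN=1+4+3=8 → 26/47 = 0.5532
Weighted-F1 score = Σ (supportᵢ/N)·F1 scoreᵢ with N=111: (40/111)·0.6753 + (17/111)·0.3810 + (33/111)·0.4643 + (21/111)·0.5532 = 0.544

0.544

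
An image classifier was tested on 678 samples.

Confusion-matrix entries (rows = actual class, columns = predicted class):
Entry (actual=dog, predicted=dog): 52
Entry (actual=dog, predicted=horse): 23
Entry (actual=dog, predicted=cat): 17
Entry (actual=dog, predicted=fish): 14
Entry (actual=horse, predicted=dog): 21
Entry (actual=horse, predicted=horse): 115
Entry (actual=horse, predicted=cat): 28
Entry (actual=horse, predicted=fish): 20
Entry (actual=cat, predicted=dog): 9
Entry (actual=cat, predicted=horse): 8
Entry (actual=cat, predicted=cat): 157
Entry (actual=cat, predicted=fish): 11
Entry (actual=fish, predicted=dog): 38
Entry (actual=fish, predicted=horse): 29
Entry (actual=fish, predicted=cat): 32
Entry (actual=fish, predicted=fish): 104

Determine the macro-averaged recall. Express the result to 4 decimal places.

0.6191

Per-class recall (TP/(TP+FN)):
  dog: TP=52, FN=23+17+14=54 → 52/106 = 0.49057
  horse: TP=115, FN=21+28+20=69 → 115/184 = 0.62500
  cat: TP=157, FN=9+8+11=28 → 157/185 = 0.84865
  fish: TP=104, FN=38+29+32=99 → 104/203 = 0.51232
Macro-recall = mean = (0.49057 + 0.62500 + 0.84865 + 0.51232) / 4 = 0.6191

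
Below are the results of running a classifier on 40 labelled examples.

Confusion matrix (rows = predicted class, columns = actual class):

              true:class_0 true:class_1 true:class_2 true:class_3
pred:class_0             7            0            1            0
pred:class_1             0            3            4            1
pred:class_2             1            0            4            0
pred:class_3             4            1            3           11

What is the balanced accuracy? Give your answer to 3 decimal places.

0.646

Balanced accuracy = mean of per-class recall.
  class_0: recall = 7/12 = 0.5833
  class_1: recall = 3/4 = 0.7500
  class_2: recall = 4/12 = 0.3333
  class_3: recall = 11/12 = 0.9167
Mean = (0.5833 + 0.7500 + 0.3333 + 0.9167) / 4 = 0.646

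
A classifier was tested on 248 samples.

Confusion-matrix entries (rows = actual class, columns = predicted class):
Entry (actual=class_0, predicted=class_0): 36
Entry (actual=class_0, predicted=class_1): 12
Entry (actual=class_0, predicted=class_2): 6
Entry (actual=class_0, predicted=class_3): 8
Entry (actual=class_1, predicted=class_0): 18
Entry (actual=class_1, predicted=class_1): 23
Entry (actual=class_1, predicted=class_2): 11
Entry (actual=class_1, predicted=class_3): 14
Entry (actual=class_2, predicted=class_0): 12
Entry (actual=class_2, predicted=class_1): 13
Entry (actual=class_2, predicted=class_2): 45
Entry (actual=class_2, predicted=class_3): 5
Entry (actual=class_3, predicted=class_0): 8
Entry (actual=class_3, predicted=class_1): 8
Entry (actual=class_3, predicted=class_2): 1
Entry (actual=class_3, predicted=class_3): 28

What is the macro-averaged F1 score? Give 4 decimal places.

0.5297

Per-class F1 score (2·TP/(2·TP+FP+FN)):
  class_0: TP=36, FP=18+12+8=38, FN=12+6+8=26 → 72/136 = 0.52941
  class_1: TP=23, FP=12+13+8=33, FN=18+11+14=43 → 46/122 = 0.37705
  class_2: TP=45, FP=6+11+1=18, FN=12+13+5=30 → 90/138 = 0.65217
  class_3: TP=28, FP=8+14+5=27, FN=8+8+1=17 → 56/100 = 0.56000
Macro-F1 score = mean = (0.52941 + 0.37705 + 0.65217 + 0.56000) / 4 = 0.5297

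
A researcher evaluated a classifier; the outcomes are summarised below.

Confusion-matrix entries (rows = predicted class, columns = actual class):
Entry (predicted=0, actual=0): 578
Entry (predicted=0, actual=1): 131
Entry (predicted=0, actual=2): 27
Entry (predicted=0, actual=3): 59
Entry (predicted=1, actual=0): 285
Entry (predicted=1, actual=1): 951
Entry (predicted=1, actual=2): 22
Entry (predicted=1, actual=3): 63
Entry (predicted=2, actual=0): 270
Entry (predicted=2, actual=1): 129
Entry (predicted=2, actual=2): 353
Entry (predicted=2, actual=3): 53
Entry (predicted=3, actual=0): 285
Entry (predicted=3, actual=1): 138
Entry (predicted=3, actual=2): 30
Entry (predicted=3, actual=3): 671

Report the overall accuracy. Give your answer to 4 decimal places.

Accuracy = trace / total = (578+951+353+671=2553) / 4045 = 2553/4045 = 0.6311

0.6311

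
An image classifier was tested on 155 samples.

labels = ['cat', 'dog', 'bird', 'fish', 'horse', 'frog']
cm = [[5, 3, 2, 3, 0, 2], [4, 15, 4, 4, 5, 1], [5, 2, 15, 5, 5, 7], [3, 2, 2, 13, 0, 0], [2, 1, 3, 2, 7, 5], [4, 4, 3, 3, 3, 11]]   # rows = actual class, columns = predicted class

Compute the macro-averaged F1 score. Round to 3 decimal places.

Per-class F1 score (2·TP/(2·TP+FP+FN)):
  cat: TP=5, FP=4+5+3+2+4=18, FN=3+2+3+0+2=10 → 10/38 = 0.2632
  dog: TP=15, FP=3+2+2+1+4=12, FN=4+4+4+5+1=18 → 30/60 = 0.5000
  bird: TP=15, FP=2+4+2+3+3=14, FN=5+2+5+5+7=24 → 30/68 = 0.4412
  fish: TP=13, FP=3+4+5+2+3=17, FN=3+2+2+0+0=7 → 26/50 = 0.5200
  horse: TP=7, FP=0+5+5+0+3=13, FN=2+1+3+2+5=13 → 14/40 = 0.3500
  frog: TP=11, FP=2+1+7+0+5=15, FN=4+4+3+3+3=17 → 22/54 = 0.4074
Macro-F1 score = mean = (0.2632 + 0.5000 + 0.4412 + 0.5200 + 0.3500 + 0.4074) / 6 = 0.414

0.414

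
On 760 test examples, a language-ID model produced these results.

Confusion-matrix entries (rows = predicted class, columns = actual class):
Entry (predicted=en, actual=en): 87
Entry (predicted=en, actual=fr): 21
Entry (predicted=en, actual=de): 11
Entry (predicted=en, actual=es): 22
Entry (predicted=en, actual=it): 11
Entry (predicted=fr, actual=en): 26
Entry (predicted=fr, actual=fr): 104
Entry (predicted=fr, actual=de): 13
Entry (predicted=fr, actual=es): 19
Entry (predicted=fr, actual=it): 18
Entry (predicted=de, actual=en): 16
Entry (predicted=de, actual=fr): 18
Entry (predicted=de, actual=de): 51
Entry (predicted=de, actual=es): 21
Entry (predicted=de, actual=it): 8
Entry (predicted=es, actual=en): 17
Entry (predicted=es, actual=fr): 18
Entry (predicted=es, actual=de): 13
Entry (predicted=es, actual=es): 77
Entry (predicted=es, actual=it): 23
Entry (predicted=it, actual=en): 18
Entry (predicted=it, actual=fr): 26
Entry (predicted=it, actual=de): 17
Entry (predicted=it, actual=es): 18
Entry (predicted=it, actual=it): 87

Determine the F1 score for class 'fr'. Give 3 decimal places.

0.567

One-vs-rest for 'fr': TP = diagonal; FP = other classes predicted 'fr'; FN = 'fr' predicted as other.
F1 score = 2·TP/(2·TP+FP+FN).
fr: TP=104, FP=26+13+19+18=76, FN=21+18+18+26=83 → 208/367 = 0.5668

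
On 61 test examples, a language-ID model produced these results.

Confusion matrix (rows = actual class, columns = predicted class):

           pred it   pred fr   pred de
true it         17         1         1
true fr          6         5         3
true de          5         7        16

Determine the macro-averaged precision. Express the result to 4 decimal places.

0.5973

Per-class precision (TP/(TP+FP)):
  it: TP=17, FP=6+5=11 → 17/28 = 0.60714
  fr: TP=5, FP=1+7=8 → 5/13 = 0.38462
  de: TP=16, FP=1+3=4 → 16/20 = 0.80000
Macro-precision = mean = (0.60714 + 0.38462 + 0.80000) / 3 = 0.5973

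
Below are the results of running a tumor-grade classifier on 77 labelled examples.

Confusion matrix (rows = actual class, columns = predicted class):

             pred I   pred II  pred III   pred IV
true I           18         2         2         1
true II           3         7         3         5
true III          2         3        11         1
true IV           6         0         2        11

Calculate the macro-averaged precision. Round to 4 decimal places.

0.6066

Per-class precision (TP/(TP+FP)):
  I: TP=18, FP=3+2+6=11 → 18/29 = 0.62069
  II: TP=7, FP=2+3+0=5 → 7/12 = 0.58333
  III: TP=11, FP=2+3+2=7 → 11/18 = 0.61111
  IV: TP=11, FP=1+5+1=7 → 11/18 = 0.61111
Macro-precision = mean = (0.62069 + 0.58333 + 0.61111 + 0.61111) / 4 = 0.6066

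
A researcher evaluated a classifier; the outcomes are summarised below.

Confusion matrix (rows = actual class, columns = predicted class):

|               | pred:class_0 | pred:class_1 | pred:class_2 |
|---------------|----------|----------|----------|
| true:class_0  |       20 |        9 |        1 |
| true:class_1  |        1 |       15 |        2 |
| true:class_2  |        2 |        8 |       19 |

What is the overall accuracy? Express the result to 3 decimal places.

0.701

Accuracy = trace / total = (20+15+19=54) / 77 = 54/77 = 0.701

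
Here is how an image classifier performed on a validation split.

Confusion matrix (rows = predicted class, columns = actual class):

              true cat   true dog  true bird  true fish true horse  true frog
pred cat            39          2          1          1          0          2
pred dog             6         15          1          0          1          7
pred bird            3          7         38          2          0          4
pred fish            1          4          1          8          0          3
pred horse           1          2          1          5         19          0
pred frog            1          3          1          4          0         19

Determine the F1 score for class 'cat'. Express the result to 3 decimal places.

0.813

Take TP from the diagonal, FP from the rest of the 'cat' prediction marginal, FN from the rest of the 'cat' actual marginal.
F1 score = 2·TP/(2·TP+FP+FN).
cat: TP=39, FP=2+1+1+0+2=6, FN=6+3+1+1+1=12 → 78/96 = 0.8125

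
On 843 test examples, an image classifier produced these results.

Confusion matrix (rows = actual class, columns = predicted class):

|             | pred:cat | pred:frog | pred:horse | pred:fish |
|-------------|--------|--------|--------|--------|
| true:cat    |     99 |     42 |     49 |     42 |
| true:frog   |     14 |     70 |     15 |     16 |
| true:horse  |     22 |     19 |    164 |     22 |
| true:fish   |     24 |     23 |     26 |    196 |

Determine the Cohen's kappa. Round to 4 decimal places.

0.4950

Observed agreement pₒ = trace/N = 529/843 = 0.62752
Expected agreement pₑ = Σ (rowᵢ·colᵢ)/N² = (232·159 + 115·154 + 227·254 + 269·276)/843² = 0.26244
κ = (pₒ − pₑ)/(1 − pₑ) = (0.62752 − 0.26244)/(1 − 0.26244) = 0.4950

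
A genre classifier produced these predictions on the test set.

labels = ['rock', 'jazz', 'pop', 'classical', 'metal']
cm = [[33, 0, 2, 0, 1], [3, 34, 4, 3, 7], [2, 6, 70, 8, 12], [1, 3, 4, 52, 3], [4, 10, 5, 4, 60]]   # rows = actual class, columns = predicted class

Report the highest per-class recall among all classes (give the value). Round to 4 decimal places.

0.9167

Per-class recall (TP/(TP+FN)):
  rock: TP=33, FN=0+2+0+1=3 → 33/36 = 0.91667
  jazz: TP=34, FN=3+4+3+7=17 → 34/51 = 0.66667
  pop: TP=70, FN=2+6+8+12=28 → 70/98 = 0.71429
  classical: TP=52, FN=1+3+4+3=11 → 52/63 = 0.82540
  metal: TP=60, FN=4+10+5+4=23 → 60/83 = 0.72289
Highest is class 'rock' with recall = 0.9167.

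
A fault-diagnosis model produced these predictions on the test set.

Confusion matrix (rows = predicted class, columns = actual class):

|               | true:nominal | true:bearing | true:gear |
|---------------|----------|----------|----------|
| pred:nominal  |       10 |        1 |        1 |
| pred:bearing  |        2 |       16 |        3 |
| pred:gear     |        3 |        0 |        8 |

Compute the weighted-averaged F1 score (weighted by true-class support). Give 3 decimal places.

0.768

Per-class F1 score (2·TP/(2·TP+FP+FN)):
  nominal: TP=10, FP=1+1=2, FN=2+3=5 → 20/27 = 0.7407
  bearing: TP=16, FP=2+3=5, FN=1+0=1 → 32/38 = 0.8421
  gear: TP=8, FP=3+0=3, FN=1+3=4 → 16/23 = 0.6957
Weighted-F1 score = Σ (supportᵢ/N)·F1 scoreᵢ with N=44: (15/44)·0.7407 + (17/44)·0.8421 + (12/44)·0.6957 = 0.768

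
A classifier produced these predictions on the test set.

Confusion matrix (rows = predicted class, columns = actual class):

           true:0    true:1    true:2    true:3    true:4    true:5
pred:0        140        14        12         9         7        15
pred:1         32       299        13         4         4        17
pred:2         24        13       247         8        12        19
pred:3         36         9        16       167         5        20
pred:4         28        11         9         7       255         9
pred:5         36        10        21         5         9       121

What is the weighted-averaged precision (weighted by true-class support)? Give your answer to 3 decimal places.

Per-class precision (TP/(TP+FP)):
  0: TP=140, FP=14+12+9+7+15=57 → 140/197 = 0.7107
  1: TP=299, FP=32+13+4+4+17=70 → 299/369 = 0.8103
  2: TP=247, FP=24+13+8+12+19=76 → 247/323 = 0.7647
  3: TP=167, FP=36+9+16+5+20=86 → 167/253 = 0.6601
  4: TP=255, FP=28+11+9+7+9=64 → 255/319 = 0.7994
  5: TP=121, FP=36+10+21+5+9=81 → 121/202 = 0.5990
Weighted-precision = Σ (supportᵢ/N)·precisionᵢ with N=1663: (296/1663)·0.7107 + (356/1663)·0.8103 + (318/1663)·0.7647 + (200/1663)·0.6601 + (292/1663)·0.7994 + (201/1663)·0.5990 = 0.738

0.738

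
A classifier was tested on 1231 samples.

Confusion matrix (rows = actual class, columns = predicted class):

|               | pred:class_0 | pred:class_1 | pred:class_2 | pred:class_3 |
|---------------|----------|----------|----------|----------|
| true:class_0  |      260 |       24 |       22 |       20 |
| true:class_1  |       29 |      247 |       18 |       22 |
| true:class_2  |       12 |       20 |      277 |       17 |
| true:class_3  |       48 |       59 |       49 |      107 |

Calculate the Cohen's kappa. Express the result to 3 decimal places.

Observed agreement pₒ = trace/N = 891/1231 = 0.7238
Expected agreement pₑ = Σ (rowᵢ·colᵢ)/N² = (326·349 + 316·350 + 326·366 + 263·166)/1231² = 0.2556
κ = (pₒ − pₑ)/(1 − pₑ) = (0.7238 − 0.2556)/(1 − 0.2556) = 0.629

0.629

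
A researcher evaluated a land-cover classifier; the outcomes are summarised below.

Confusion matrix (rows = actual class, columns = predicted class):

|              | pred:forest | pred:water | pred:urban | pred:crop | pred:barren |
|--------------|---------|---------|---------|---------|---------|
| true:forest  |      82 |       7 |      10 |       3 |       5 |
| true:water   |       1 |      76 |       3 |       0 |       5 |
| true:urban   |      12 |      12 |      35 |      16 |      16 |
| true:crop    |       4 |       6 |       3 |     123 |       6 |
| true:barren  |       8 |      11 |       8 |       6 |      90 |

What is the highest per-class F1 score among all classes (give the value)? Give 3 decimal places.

Per-class F1 score (2·TP/(2·TP+FP+FN)):
  forest: TP=82, FP=1+12+4+8=25, FN=7+10+3+5=25 → 164/214 = 0.7664
  water: TP=76, FP=7+12+6+11=36, FN=1+3+0+5=9 → 152/197 = 0.7716
  urban: TP=35, FP=10+3+3+8=24, FN=12+12+16+16=56 → 70/150 = 0.4667
  crop: TP=123, FP=3+0+16+6=25, FN=4+6+3+6=19 → 246/290 = 0.8483
  barren: TP=90, FP=5+5+16+6=32, FN=8+11+8+6=33 → 180/245 = 0.7347
Highest is class 'crop' with F1 score = 0.848.

0.848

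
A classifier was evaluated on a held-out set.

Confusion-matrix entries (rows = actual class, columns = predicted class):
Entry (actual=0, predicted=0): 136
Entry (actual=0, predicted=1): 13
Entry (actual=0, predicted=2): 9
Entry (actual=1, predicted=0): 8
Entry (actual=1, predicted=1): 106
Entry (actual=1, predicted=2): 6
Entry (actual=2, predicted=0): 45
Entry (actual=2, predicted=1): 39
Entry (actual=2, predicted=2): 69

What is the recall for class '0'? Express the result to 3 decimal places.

0.861

Take TP from the diagonal, FP from the rest of the '0' prediction marginal, FN from the rest of the '0' actual marginal.
recall = TP/(TP+FN).
0: TP=136, FN=13+9=22 → 136/158 = 0.8608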